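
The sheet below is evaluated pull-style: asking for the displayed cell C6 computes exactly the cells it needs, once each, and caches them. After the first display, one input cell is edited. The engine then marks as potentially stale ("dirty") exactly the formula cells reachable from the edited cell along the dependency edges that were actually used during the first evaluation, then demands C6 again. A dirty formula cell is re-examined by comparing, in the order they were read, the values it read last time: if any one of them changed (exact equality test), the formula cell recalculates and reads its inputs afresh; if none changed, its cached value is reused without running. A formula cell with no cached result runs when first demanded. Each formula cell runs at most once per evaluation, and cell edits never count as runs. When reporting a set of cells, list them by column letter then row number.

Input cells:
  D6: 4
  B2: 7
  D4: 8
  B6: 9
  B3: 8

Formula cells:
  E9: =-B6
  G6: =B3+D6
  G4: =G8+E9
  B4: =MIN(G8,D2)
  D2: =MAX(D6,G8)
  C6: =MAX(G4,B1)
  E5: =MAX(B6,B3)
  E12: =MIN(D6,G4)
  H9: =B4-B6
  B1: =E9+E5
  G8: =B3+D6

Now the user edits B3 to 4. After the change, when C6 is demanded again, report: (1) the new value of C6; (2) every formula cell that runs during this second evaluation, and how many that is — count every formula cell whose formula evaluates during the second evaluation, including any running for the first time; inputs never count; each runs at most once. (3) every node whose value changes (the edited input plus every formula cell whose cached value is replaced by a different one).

Demanding C6 again yields 0.
4 formula cells run: C6, E5, G4, G8.
The nodes whose values change: B3, C6, G4, G8.
Note where the cutoff bites: B1 is checked, finds nothing changed, and keeps its cache.

First demand of the output computes:
  E5 = MAX(9, 8) = 9
  E9 = -(9) = -9
  B1 = -9 + 9 = 0
  G8 = 8 + 4 = 12
  G4 = 12 + -9 = 3
  C6 = MAX(3, 0) = 3

After the edit, cleaning proceeds:
  E5: a read changed (B3 8->4) — executes, giving 9 — identical to its old value.
  B1: dirty, but its reads are unchanged (E9 unchanged, E5 unchanged); cached 0 stands.
  G8: a read changed (B3 8->4) — executes, giving 8.
  G4: a read changed (G8 12->8) — executes, giving -1.
  C6: a read changed (G4 3->-1) — executes, giving 0.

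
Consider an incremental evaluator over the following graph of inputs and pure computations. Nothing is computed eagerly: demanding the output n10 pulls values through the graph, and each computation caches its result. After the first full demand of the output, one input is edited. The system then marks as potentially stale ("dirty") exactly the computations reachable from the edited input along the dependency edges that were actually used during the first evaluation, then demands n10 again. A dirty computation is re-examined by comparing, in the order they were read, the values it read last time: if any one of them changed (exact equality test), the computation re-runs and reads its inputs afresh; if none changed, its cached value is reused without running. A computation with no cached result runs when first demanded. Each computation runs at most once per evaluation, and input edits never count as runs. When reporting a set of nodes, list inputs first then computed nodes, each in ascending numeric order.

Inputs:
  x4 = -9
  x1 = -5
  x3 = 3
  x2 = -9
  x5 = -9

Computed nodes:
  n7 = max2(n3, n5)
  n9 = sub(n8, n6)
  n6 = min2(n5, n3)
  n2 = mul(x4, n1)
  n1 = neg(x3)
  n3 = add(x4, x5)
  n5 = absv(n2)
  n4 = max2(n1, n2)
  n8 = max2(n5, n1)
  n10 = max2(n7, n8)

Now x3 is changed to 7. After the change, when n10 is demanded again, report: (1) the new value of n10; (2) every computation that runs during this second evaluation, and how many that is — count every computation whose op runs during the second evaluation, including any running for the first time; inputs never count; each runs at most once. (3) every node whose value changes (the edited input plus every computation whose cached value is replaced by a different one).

Initial pass — values computed on the first demand:
  n1 = neg(3) = -3
  n2 = mul(-9, -3) = 27
  n3 = add(-9, -9) = -18
  n5 = absv(27) = 27
  n7 = max2(-18, 27) = 27
  n8 = max2(27, -3) = 27
  n10 = max2(27, 27) = 27

Second demand — change propagation:
  n1: re-runs because x3 3->7; new result -7.
  n2: re-runs because n1 -3->-7; new result 63.
  n5: re-runs because n2 27->63; new result 63.
  n7: re-runs because n5 27->63; new result 63.
  n8: re-runs because n5 27->63; n1 -3->-7; new result 63.
  n10: re-runs because n7 27->63; n8 27->63; new result 63.

n10 now evaluates to 63.
Run set: n1, n2, n5, n7, n8, n10 (6 run).
Changed values: x3, n1, n2, n5, n7, n8, n10.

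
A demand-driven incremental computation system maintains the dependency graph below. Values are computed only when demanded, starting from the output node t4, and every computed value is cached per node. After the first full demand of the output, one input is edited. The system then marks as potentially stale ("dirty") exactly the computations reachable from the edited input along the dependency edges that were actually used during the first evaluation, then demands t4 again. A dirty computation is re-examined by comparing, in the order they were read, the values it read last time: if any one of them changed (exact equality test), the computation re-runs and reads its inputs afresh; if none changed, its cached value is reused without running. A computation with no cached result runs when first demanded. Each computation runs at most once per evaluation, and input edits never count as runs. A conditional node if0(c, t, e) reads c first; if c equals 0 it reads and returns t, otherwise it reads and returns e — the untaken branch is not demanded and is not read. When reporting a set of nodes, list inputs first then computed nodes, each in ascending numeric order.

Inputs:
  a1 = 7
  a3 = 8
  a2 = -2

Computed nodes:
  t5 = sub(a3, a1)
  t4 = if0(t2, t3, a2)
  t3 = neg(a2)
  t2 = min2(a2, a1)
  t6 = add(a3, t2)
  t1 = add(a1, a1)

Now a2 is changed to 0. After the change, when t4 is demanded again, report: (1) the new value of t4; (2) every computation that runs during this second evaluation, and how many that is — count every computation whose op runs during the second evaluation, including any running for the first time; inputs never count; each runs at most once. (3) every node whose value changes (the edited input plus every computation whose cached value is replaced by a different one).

New value of t4: 0.
Computations that run: t2, t3, t4 — 3 in total.
Values that change: a2, t2, t4.
Key observation: a condition flipped, so demand reaches new nodes — t3 runs for the first time.

First evaluation (everything demanded from the output):
  t2 = min2(-2, 7) = -2
  t4 = if0(t2=-2 -> else branch a2) = -2

Propagation after the edit:
  t2: runs — a2 -2->0; result 0.
  t3: demanded for the first time — runs, produces 0.
  t4: runs — t2 -2->0; a2 -2->0; result 0.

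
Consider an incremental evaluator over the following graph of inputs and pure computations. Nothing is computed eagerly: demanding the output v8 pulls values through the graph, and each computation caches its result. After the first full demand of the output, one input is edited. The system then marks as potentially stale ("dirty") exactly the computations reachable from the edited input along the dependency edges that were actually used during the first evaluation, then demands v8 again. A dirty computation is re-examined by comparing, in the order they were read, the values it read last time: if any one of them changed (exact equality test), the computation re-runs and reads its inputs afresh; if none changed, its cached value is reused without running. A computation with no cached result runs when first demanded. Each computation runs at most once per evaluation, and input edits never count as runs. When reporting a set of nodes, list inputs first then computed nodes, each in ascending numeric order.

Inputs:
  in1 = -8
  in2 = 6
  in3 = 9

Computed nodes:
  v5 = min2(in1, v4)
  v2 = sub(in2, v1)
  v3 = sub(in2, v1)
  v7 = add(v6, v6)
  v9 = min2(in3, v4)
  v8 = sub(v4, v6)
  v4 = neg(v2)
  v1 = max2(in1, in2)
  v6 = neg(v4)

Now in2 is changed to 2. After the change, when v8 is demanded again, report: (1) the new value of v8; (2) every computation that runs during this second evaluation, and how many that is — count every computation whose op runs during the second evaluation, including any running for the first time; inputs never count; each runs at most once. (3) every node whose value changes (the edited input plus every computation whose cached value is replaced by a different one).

v8 now evaluates to 0.
Run set: v1, v2 (2 run).
Changed values: in2, v1.
The important point: v2 recomputes to an identical value, and the output ends up unchanged.

Initial pass — values computed on the first demand:
  v1 = max2(-8, 6) = 6
  v2 = sub(6, 6) = 0
  v4 = neg(0) = 0
  v6 = neg(0) = 0
  v8 = sub(0, 0) = 0

Second demand — change propagation:
  v1: re-runs because in2 6->2; new result 2.
  v2: re-runs because in2 6->2; v1 6->2; new result 0 (unchanged).
  v4: re-examined; everything it read last time is the same (v2 unchanged) — cache 0 kept, no run.
  v6: re-examined; everything it read last time is the same (v4 unchanged) — cache 0 kept, no run.
  v8: re-examined; everything it read last time is the same (v4 unchanged, v6 unchanged) — cache 0 kept, no run.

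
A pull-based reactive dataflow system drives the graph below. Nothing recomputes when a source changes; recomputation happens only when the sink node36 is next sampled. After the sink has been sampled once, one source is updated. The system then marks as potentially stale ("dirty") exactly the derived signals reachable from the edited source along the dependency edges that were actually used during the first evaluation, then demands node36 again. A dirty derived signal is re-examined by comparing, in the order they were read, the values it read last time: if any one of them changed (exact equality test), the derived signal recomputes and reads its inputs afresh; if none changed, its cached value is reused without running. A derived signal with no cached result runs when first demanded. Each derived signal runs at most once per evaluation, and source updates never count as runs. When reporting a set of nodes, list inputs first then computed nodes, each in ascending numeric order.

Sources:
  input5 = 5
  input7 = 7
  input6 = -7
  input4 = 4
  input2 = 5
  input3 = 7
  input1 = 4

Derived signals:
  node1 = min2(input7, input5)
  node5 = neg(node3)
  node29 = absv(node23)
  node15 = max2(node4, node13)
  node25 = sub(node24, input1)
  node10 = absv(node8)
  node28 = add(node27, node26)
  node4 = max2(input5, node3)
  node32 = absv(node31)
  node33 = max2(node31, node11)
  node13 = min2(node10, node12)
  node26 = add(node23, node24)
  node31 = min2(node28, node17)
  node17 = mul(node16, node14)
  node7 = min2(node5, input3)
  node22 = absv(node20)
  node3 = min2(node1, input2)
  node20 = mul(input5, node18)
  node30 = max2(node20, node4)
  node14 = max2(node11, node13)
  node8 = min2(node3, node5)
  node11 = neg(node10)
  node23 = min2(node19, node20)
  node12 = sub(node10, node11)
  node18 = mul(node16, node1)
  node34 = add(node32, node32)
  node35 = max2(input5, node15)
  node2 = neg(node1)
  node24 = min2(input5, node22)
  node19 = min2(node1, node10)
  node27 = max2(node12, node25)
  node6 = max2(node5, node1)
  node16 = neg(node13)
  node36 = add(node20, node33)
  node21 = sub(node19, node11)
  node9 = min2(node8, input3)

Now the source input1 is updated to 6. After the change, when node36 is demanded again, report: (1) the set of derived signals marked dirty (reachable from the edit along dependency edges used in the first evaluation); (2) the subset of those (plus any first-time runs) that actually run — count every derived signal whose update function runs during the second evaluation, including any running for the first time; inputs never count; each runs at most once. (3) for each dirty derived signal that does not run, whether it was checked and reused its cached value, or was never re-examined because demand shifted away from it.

First evaluation (everything demanded from the output):
  node1 = min2(7, 5) = 5
  node3 = min2(5, 5) = 5
  node5 = neg(5) = -5
  node8 = min2(5, -5) = -5
  node10 = absv(-5) = 5
  node11 = neg(5) = -5
  node12 = sub(5, -5) = 10
  node13 = min2(5, 10) = 5
  node14 = max2(-5, 5) = 5
  node16 = neg(5) = -5
  node17 = mul(-5, 5) = -25
  node18 = mul(-5, 5) = -25
  node19 = min2(5, 5) = 5
  node20 = mul(5, -25) = -125
  node22 = absv(-125) = 125
  node23 = min2(5, -125) = -125
  node24 = min2(5, 125) = 5
  node25 = sub(5, 4) = 1
  node26 = add(-125, 5) = -120
  node27 = max2(10, 1) = 10
  node28 = add(10, -120) = -110
  node31 = min2(-110, -25) = -110
  node33 = max2(-110, -5) = -5
  node36 = add(-125, -5) = -130

Propagation after the edit:
  node25: runs — input1 4->6; result -1.
  node27: runs — node25 1->-1; result 10 (same value as before).
  node28: checked — values it read are unchanged (node27 unchanged, node26 unchanged); reused cached -110 without running.
  node31: checked — values it read are unchanged (node28 unchanged, node17 unchanged); reused cached -110 without running.
  node33: checked — values it read are unchanged (node31 unchanged, node11 unchanged); reused cached -5 without running.
  node36: checked — values it read are unchanged (node20 unchanged, node33 unchanged); reused cached -130 without running.

Key observation: the change is absorbed at node27 — it re-runs but produces the same value, and the output's value is unchanged.

Marked dirty: node25, node27, node28, node31, node33, node36.
Derived signals that run: node25, node27 — 2 in total.
Checked but reused from cache: node28, node31, node33, node36.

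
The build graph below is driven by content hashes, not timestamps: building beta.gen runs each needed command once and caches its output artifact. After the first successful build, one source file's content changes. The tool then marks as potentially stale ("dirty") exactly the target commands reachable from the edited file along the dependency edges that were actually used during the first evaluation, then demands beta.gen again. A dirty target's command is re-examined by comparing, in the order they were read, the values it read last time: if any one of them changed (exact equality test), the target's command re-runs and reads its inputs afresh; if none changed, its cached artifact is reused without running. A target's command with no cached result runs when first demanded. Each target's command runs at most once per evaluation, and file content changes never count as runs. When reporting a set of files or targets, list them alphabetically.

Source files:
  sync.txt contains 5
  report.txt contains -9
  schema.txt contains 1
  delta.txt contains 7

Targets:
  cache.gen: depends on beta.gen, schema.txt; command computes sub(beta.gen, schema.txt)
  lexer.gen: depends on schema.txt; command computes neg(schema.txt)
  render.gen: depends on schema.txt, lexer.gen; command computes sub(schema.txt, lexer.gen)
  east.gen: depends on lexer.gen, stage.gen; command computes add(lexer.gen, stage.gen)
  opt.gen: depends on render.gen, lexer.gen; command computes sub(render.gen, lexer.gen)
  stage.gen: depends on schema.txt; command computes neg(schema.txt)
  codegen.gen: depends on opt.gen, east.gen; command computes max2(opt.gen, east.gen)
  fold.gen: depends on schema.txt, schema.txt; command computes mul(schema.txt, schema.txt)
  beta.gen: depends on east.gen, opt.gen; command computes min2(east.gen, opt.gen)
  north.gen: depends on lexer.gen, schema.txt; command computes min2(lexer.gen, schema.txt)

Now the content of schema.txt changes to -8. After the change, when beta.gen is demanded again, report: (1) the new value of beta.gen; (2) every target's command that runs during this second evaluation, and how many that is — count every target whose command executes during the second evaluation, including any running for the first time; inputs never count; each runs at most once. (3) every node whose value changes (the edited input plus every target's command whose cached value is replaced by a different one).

Initial pass — values computed on the first demand:
  lexer.gen = neg(1) = -1
  render.gen = sub(1, -1) = 2
  opt.gen = sub(2, -1) = 3
  stage.gen = neg(1) = -1
  east.gen = add(-1, -1) = -2
  beta.gen = min2(-2, 3) = -2

Second demand — change propagation:
  lexer.gen: re-runs because schema.txt 1->-8; new result 8.
  render.gen: re-runs because schema.txt 1->-8; lexer.gen -1->8; new result -16.
  opt.gen: re-runs because render.gen 2->-16; lexer.gen -1->8; new result -24.
  stage.gen: re-runs because schema.txt 1->-8; new result 8.
  east.gen: re-runs because lexer.gen -1->8; stage.gen -1->8; new result 16.
  beta.gen: re-runs because east.gen -2->16; opt.gen 3->-24; new result -24.

beta.gen now evaluates to -24.
Run set: beta.gen, east.gen, lexer.gen, opt.gen, render.gen, stage.gen (6 run).
Changed values: beta.gen, east.gen, lexer.gen, opt.gen, render.gen, schema.txt, stage.gen.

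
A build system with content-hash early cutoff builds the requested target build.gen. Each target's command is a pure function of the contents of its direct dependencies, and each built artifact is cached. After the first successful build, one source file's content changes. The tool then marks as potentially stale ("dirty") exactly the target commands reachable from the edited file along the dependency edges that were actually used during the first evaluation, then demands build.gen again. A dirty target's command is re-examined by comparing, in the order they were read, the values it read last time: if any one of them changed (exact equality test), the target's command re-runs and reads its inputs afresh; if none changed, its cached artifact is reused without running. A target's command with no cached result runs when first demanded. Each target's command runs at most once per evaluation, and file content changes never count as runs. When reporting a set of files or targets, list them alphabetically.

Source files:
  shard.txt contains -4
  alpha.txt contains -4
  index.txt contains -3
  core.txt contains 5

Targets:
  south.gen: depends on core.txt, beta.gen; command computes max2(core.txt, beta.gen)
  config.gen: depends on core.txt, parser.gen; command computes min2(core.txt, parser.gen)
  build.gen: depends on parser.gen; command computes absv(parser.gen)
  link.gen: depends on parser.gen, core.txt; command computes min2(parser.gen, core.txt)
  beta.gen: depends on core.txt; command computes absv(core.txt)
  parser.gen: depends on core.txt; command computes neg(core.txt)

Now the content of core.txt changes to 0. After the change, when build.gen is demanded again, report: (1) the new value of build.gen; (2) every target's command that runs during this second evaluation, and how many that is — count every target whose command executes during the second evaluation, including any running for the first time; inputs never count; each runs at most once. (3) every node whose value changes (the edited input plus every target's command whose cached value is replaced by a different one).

First evaluation (everything demanded from the output):
  parser.gen = neg(5) = -5
  build.gen = absv(-5) = 5

Propagation after the edit:
  parser.gen: runs — core.txt 5->0; result 0.
  build.gen: runs — parser.gen -5->0; result 0.

New value of build.gen: 0.
Target commands that run: build.gen, parser.gen — 2 in total.
Values that change: build.gen, core.txt, parser.gen.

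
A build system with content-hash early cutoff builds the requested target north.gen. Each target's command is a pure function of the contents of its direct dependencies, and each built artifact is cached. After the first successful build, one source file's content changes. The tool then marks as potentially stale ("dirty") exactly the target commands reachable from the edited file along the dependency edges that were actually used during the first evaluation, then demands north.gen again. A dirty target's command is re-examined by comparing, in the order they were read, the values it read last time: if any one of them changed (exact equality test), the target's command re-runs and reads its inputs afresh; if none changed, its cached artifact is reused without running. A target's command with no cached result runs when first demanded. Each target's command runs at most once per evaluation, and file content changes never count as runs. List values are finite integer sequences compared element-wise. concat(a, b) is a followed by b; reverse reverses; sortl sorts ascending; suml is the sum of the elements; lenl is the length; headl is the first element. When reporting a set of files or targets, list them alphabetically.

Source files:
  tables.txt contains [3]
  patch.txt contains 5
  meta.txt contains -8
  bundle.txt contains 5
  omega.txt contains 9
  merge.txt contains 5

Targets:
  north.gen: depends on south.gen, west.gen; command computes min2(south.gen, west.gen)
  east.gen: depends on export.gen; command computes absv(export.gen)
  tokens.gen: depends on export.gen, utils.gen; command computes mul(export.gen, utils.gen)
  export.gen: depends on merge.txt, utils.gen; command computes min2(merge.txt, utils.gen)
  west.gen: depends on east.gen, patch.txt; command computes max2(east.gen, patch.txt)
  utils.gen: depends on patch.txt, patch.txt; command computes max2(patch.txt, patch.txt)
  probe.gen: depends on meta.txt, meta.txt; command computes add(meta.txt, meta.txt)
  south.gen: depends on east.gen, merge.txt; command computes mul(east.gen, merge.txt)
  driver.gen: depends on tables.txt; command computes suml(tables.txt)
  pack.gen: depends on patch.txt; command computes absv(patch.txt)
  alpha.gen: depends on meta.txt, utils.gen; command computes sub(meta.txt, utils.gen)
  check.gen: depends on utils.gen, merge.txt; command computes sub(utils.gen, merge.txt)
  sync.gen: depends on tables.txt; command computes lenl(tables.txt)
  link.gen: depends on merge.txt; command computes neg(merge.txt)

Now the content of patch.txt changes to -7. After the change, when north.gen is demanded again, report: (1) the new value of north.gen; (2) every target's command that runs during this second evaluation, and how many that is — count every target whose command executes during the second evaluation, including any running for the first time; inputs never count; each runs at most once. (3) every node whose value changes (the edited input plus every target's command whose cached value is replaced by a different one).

New value of north.gen: 7.
Target commands that run: east.gen, export.gen, north.gen, south.gen, utils.gen, west.gen — 6 in total.
Values that change: east.gen, export.gen, north.gen, patch.txt, south.gen, utils.gen, west.gen.

First evaluation (everything demanded from the output):
  utils.gen = max2(5, 5) = 5
  export.gen = min2(5, 5) = 5
  east.gen = absv(5) = 5
  south.gen = mul(5, 5) = 25
  west.gen = max2(5, 5) = 5
  north.gen = min2(25, 5) = 5

Propagation after the edit:
  utils.gen: runs — patch.txt 5->-7; patch.txt 5->-7; result -7.
  export.gen: runs — utils.gen 5->-7; result -7.
  east.gen: runs — export.gen 5->-7; result 7.
  south.gen: runs — east.gen 5->7; result 35.
  west.gen: runs — east.gen 5->7; patch.txt 5->-7; result 7.
  north.gen: runs — south.gen 25->35; west.gen 5->7; result 7.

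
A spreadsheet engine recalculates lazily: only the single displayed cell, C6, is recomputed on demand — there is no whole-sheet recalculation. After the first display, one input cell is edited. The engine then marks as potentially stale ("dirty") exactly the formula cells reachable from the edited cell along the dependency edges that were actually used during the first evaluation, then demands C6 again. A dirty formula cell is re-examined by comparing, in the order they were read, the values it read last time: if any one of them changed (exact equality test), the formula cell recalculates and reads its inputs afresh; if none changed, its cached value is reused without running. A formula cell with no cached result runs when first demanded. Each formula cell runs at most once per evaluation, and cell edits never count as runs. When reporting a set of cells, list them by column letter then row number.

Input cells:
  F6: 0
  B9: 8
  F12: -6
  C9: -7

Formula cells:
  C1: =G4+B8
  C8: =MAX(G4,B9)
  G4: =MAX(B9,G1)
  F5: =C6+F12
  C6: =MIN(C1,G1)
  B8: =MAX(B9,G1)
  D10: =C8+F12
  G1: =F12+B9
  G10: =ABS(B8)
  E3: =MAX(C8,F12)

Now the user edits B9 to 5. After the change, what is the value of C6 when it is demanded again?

New value of C6: -1.

First evaluation (everything demanded from the output):
  G1 = -6 + 8 = 2
  B8 = MAX(8, 2) = 8
  G4 = MAX(8, 2) = 8
  C1 = 8 + 8 = 16
  C6 = MIN(16, 2) = 2

Propagation after the edit:
  G1: runs — B9 8->5; result -1.
  B8: runs — B9 8->5; G1 2->-1; result 5.
  G4: runs — B9 8->5; G1 2->-1; result 5.
  C1: runs — G4 8->5; B8 8->5; result 10.
  C6: runs — C1 16->10; G1 2->-1; result -1.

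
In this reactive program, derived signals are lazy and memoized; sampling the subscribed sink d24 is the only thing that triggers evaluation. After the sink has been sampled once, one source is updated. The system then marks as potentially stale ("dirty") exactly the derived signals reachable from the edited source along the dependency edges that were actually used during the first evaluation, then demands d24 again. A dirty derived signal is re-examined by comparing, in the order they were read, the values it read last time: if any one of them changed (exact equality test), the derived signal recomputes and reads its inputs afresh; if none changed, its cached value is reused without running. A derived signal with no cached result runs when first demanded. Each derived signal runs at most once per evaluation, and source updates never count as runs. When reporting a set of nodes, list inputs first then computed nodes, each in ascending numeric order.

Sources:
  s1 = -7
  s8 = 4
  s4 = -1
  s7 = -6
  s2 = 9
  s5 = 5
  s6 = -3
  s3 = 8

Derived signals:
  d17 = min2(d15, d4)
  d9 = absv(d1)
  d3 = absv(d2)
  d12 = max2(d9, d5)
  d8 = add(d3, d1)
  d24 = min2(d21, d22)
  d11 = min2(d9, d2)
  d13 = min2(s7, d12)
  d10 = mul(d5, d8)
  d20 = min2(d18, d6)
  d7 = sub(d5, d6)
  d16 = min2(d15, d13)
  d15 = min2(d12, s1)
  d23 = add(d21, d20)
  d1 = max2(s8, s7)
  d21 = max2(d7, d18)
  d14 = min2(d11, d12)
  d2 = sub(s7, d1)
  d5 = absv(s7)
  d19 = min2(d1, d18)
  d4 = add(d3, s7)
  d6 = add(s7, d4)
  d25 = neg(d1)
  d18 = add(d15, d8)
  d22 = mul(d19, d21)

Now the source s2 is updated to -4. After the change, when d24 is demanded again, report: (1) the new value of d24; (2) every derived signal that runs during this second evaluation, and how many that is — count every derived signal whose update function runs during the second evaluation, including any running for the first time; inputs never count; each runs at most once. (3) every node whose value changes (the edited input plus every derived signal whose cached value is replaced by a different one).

First demand of the output computes:
  d1 = max2(4, -6) = 4
  d2 = sub(-6, 4) = -10
  d3 = absv(-10) = 10
  d4 = add(10, -6) = 4
  d5 = absv(-6) = 6
  d6 = add(-6, 4) = -2
  d7 = sub(6, -2) = 8
  d8 = add(10, 4) = 14
  d9 = absv(4) = 4
  d12 = max2(4, 6) = 6
  d15 = min2(6, -7) = -7
  d18 = add(-7, 14) = 7
  d19 = min2(4, 7) = 4
  d21 = max2(8, 7) = 8
  d22 = mul(4, 8) = 32
  d24 = min2(8, 32) = 8

After the edit, cleaning proceeds:
  no node depends on s2 at all; the second demand re-runs nothing.

Note the shortcut — nothing in the graph depends on s2 at all, so no recomputation happens.

Demanding d24 again yields 8.
0 derived signals run: none.
The nodes whose values change: s2.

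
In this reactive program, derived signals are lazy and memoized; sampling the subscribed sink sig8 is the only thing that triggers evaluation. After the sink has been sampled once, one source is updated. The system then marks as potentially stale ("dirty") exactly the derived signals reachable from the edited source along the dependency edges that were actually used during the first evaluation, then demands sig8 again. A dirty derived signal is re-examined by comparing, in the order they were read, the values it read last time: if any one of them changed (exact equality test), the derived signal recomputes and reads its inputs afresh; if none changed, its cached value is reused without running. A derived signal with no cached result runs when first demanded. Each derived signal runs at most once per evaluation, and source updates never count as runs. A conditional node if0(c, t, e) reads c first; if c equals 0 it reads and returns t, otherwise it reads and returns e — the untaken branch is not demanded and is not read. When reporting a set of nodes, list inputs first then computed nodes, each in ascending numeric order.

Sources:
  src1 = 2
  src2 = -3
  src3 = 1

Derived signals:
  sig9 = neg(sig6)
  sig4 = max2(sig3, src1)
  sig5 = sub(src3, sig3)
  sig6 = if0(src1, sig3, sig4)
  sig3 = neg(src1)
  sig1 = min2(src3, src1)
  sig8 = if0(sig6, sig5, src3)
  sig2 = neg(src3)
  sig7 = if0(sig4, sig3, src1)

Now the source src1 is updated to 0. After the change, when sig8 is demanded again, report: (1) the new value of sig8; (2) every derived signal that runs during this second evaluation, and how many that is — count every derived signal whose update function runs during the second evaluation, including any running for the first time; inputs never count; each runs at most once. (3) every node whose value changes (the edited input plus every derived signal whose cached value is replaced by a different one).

Demanding sig8 again yields 1.
4 derived signals run: sig3, sig5, sig6, sig8.
The nodes whose values change: src1, sig3, sig6.
Note the branch switch — demand abandons sig4, which is never re-examined.

First demand of the output computes:
  sig3 = neg(2) = -2
  sig4 = max2(-2, 2) = 2
  sig6 = if0(src1=2 -> else branch sig4) = 2
  sig8 = if0(sig6=2 -> else branch src3) = 1

After the edit, cleaning proceeds:
  sig3: a read changed (src1 2->0) — executes, giving 0.
  sig4: stays stale; no demand reaches it after the flip.
  sig5: had never run; runs now, result 1.
  sig6: a read changed (src1 2->0) — executes, giving 0.
  sig8: a read changed (sig6 2->0) — executes, giving 1 — identical to its old value.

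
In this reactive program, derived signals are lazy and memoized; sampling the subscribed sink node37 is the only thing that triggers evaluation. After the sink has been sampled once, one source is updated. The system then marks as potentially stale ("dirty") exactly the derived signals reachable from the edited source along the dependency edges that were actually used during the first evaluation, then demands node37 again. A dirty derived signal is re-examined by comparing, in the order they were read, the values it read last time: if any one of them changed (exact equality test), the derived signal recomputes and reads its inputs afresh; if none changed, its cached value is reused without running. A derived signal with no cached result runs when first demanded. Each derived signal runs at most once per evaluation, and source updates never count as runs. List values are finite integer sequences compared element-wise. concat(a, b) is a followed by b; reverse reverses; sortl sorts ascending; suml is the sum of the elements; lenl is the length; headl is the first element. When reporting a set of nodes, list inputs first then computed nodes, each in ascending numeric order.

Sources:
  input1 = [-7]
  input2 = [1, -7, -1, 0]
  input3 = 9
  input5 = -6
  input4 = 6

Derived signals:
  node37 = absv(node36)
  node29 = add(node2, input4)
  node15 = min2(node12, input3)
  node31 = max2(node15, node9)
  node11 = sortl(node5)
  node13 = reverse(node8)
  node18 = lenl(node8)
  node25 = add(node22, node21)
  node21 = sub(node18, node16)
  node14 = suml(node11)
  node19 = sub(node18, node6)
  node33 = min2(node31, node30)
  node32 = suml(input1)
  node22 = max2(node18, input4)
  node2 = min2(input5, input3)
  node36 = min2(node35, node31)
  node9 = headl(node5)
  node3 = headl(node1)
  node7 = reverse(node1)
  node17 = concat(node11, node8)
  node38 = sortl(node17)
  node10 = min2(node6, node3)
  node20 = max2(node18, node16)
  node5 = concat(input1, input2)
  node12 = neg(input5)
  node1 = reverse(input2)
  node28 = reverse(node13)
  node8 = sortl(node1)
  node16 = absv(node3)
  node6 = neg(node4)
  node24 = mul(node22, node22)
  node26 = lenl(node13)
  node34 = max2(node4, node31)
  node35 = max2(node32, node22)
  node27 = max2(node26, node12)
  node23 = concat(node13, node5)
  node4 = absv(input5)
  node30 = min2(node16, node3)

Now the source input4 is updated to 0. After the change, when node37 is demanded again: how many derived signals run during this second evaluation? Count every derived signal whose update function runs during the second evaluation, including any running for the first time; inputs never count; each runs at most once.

First demand of the output computes:
  node1 = reverse([1, -7, -1, 0]) = [0, -1, -7, 1]
  node5 = concat([-7], [1, -7, -1, 0]) = [-7, 1, -7, -1, 0]
  node8 = sortl([0, -1, -7, 1]) = [-7, -1, 0, 1]
  node9 = headl([-7, 1, -7, -1, 0]) = -7
  node12 = neg(-6) = 6
  node15 = min2(6, 9) = 6
  node18 = lenl([-7, -1, 0, 1]) = 4
  node22 = max2(4, 6) = 6
  node31 = max2(6, -7) = 6
  node32 = suml([-7]) = -7
  node35 = max2(-7, 6) = 6
  node36 = min2(6, 6) = 6
  node37 = absv(6) = 6

After the edit, cleaning proceeds:
  node22: a read changed (input4 6->0) — executes, giving 4.
  node35: a read changed (node22 6->4) — executes, giving 4.
  node36: a read changed (node35 6->4) — executes, giving 4.
  node37: a read changed (node36 6->4) — executes, giving 4.

4 derived signals run: node22, node35, node36, node37.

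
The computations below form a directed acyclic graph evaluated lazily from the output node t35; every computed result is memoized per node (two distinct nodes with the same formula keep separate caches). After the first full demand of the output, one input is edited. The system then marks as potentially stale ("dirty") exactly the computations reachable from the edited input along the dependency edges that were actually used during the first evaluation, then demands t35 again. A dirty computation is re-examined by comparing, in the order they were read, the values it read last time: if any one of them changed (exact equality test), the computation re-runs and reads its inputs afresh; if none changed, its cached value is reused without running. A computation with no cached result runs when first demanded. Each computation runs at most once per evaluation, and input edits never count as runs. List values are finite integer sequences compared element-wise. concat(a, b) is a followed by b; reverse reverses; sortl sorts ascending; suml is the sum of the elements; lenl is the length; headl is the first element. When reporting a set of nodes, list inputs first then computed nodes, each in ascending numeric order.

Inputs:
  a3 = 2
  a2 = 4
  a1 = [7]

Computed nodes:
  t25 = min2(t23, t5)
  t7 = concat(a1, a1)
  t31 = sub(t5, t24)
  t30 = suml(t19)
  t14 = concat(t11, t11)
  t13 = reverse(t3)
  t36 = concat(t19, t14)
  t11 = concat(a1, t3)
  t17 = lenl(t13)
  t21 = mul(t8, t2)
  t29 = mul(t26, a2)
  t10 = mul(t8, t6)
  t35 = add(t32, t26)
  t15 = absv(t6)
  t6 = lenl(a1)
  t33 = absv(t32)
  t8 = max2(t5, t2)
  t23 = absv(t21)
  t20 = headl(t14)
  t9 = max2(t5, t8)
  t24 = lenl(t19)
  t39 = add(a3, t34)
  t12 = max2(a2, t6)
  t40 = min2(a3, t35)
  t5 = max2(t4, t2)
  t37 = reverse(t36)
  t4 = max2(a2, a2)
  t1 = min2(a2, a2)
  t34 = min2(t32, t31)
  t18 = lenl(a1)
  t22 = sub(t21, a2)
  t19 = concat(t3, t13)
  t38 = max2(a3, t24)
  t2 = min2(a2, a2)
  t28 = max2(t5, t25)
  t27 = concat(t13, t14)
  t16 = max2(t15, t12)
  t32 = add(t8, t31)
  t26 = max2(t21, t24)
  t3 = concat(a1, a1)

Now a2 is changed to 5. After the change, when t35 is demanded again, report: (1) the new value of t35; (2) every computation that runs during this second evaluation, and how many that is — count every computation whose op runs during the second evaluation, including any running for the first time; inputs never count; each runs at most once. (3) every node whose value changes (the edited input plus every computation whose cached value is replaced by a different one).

First demand of the output computes:
  t2 = min2(4, 4) = 4
  t3 = concat([7], [7]) = [7, 7]
  t4 = max2(4, 4) = 4
  t5 = max2(4, 4) = 4
  t8 = max2(4, 4) = 4
  t13 = reverse([7, 7]) = [7, 7]
  t19 = concat([7, 7], [7, 7]) = [7, 7, 7, 7]
  t21 = mul(4, 4) = 16
  t24 = lenl([7, 7, 7, 7]) = 4
  t26 = max2(16, 4) = 16
  t31 = sub(4, 4) = 0
  t32 = add(4, 0) = 4
  t35 = add(4, 16) = 20

After the edit, cleaning proceeds:
  t2: a read changed (a2 4->5; a2 4->5) — executes, giving 5.
  t4: a read changed (a2 4->5; a2 4->5) — executes, giving 5.
  t5: a read changed (t4 4->5; t2 4->5) — executes, giving 5.
  t8: a read changed (t5 4->5; t2 4->5) — executes, giving 5.
  t21: a read changed (t8 4->5; t2 4->5) — executes, giving 25.
  t26: a read changed (t21 16->25) — executes, giving 25.
  t31: a read changed (t5 4->5) — executes, giving 1.
  t32: a read changed (t8 4->5; t31 0->1) — executes, giving 6.
  t35: a read changed (t32 4->6; t26 16->25) — executes, giving 31.

Demanding t35 again yields 31.
9 computations run: t2, t4, t5, t8, t21, t26, t31, t32, t35.
The nodes whose values change: a2, t2, t4, t5, t8, t21, t26, t31, t32, t35.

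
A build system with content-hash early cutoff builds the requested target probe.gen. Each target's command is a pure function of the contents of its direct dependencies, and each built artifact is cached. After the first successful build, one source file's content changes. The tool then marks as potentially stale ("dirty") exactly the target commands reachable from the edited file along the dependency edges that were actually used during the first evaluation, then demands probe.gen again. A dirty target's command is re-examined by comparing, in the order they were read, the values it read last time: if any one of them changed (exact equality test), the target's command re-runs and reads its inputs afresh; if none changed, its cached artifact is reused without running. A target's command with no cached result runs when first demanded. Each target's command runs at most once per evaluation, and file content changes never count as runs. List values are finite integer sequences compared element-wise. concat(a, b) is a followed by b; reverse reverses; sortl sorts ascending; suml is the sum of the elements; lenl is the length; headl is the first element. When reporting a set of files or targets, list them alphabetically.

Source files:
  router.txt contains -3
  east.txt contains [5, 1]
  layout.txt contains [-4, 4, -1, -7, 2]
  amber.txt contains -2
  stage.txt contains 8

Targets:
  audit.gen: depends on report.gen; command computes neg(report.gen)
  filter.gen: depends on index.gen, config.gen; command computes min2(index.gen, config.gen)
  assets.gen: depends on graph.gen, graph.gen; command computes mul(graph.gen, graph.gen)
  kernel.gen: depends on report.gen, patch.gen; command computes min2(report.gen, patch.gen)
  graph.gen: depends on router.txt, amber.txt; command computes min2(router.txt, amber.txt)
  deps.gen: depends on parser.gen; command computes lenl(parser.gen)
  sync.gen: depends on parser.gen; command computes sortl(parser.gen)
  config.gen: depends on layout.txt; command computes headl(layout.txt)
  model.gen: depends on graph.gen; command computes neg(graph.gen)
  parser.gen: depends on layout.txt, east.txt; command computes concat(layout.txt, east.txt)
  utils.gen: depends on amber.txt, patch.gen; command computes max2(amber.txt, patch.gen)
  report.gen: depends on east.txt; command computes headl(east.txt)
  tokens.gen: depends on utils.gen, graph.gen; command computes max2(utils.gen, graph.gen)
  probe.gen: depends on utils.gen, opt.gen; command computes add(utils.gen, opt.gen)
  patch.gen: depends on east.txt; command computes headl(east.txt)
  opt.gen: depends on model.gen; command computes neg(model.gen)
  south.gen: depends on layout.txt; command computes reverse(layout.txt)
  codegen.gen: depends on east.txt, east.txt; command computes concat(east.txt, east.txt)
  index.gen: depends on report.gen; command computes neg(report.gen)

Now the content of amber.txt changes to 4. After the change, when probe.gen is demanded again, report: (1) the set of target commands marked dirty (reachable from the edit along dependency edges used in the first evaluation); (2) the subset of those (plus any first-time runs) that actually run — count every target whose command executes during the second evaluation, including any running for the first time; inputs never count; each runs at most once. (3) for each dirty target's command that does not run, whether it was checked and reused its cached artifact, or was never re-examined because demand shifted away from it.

Marked dirty: graph.gen, model.gen, opt.gen, probe.gen, utils.gen.
Target commands that run: graph.gen, utils.gen — 2 in total.
Checked but reused from cache: model.gen, opt.gen, probe.gen.
Key observation: the cutoff stops propagation at model.gen — its inputs' values are unchanged, so it reuses its cache.

First evaluation (everything demanded from the output):
  graph.gen = min2(-3, -2) = -3
  model.gen = neg(-3) = 3
  opt.gen = neg(3) = -3
  patch.gen = headl([5, 1]) = 5
  utils.gen = max2(-2, 5) = 5
  probe.gen = add(5, -3) = 2

Propagation after the edit:
  graph.gen: runs — amber.txt -2->4; result -3 (same value as before).
  model.gen: checked — values it read are unchanged (graph.gen unchanged); reused cached 3 without running.
  opt.gen: checked — values it read are unchanged (model.gen unchanged); reused cached -3 without running.
  utils.gen: runs — amber.txt -2->4; result 5 (same value as before).
  probe.gen: checked — values it read are unchanged (utils.gen unchanged, opt.gen unchanged); reused cached 2 without running.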